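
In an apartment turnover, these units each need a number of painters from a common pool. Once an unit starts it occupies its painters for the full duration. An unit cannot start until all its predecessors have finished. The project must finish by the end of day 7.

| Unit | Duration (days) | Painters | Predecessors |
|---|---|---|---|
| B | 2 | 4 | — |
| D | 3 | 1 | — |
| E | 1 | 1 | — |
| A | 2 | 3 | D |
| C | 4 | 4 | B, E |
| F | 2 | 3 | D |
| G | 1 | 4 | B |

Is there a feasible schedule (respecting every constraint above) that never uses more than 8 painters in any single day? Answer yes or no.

Schedule B@1, D@1, E@1, A@4, C@3, F@6, G@7: d1:6  d2:5  d3:5  d4:7  d5:7  d6:7  d7:7 — peak 7 ≤ 8.

yes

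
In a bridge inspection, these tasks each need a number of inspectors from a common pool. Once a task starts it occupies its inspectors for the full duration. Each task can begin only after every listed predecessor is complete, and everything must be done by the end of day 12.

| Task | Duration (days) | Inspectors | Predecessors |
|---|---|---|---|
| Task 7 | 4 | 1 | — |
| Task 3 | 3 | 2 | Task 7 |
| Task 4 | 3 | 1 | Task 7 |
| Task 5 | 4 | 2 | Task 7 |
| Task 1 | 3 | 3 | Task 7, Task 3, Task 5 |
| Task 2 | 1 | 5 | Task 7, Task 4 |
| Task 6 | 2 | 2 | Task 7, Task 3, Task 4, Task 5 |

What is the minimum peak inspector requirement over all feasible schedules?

5

Early-start (Task 7@1, Task 3@5, Task 4@5, Task 5@5, Task 1@9, Task 2@8, Task 6@9) gives peak 7: d1:1  d2:1  d3:1  d4:1  d5:5  d6:5  d7:5  d8:7  d9:5  d10:5  d11:3  d12:0.
Shift Task 2→12.
Schedule Task 7@1, Task 3@5, Task 4@5, Task 5@5, Task 1@9, Task 2@12, Task 6@9: d1:1  d2:1  d3:1  d4:1  d5:5  d6:5  d7:5  d8:2  d9:5  d10:5  d11:3  d12:5 — peak 5.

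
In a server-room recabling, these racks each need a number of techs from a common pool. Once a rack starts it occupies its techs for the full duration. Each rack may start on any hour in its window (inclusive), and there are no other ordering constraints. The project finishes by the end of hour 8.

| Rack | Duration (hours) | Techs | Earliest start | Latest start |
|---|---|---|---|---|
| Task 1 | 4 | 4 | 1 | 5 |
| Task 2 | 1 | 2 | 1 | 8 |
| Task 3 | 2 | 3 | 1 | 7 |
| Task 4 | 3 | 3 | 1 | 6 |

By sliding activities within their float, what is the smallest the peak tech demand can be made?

6

Early-start (Task 1@1, Task 2@1, Task 3@1, Task 4@1) gives peak 12: h1:12  h2:10  h3:7  h4:4  h5:0  h6:0  h7:0  h8:0.
Shift Task 3→5, Task 4→5.
Schedule Task 1@1, Task 2@1, Task 3@5, Task 4@5: h1:6  h2:4  h3:4  h4:4  h5:6  h6:6  h7:3  h8:0 — peak 6.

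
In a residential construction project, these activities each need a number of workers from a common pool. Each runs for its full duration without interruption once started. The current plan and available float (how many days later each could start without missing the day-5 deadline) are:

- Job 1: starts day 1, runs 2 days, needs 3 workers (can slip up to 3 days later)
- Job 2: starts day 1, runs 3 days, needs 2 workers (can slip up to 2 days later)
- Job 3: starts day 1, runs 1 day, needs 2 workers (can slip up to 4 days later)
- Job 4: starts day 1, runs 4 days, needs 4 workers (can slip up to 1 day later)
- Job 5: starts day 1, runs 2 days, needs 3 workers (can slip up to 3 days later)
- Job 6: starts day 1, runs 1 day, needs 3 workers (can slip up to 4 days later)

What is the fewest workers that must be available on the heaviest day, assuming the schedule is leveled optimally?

9

Early-start (Job 1@1, Job 2@1, Job 3@1, Job 4@1, Job 5@1, Job 6@1) gives peak 17: d1:17  d2:12  d3:6  d4:4  d5:0.
Shift Job 4→2, Job 5→3, Job 6→5.
Schedule Job 1@1, Job 2@1, Job 3@1, Job 4@2, Job 5@3, Job 6@5: d1:7  d2:9  d3:9  d4:7  d5:7 — peak 9.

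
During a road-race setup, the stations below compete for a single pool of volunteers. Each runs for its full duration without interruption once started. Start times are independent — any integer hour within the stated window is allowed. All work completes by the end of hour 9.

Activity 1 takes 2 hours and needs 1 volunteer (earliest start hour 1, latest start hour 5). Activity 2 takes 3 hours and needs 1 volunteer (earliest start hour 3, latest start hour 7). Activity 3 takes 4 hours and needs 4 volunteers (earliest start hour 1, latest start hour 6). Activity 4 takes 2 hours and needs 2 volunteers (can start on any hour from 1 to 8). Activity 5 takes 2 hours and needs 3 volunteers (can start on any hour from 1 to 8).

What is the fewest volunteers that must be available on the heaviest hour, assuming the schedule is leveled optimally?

4

Early-start (Activity 1@1, Activity 2@3, Activity 3@1, Activity 4@1, Activity 5@1) gives peak 10: h1:10  h2:10  h3:5  h4:5  h5:1  h6:0  h7:0  h8:0  h9:0.
Shift Activity 3→6, Activity 5→3.
Schedule Activity 1@1, Activity 2@3, Activity 3@6, Activity 4@1, Activity 5@3: h1:3  h2:3  h3:4  h4:4  h5:1  h6:4  h7:4  h8:4  h9:4 — peak 4.
Total volunteer-hours = 31 over 9 hours ⇒ peak ≥ ⌈31/9⌉ = 4, so 4 is optimal.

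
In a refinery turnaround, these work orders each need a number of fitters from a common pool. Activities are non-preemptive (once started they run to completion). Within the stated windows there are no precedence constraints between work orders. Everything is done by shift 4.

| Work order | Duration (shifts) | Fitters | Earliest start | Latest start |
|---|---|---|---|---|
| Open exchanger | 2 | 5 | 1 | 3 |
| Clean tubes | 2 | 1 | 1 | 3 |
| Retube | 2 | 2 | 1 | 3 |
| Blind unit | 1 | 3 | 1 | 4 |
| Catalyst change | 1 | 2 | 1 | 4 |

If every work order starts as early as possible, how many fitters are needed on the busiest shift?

Early-start schedule: Open exchanger@1, Clean tubes@1, Retube@1, Blind unit@1, Catalyst change@1.
Load per shift: shift 1: 13, shift 2: 8, shift 3: 0, shift 4: 0.
Peak is 13.

13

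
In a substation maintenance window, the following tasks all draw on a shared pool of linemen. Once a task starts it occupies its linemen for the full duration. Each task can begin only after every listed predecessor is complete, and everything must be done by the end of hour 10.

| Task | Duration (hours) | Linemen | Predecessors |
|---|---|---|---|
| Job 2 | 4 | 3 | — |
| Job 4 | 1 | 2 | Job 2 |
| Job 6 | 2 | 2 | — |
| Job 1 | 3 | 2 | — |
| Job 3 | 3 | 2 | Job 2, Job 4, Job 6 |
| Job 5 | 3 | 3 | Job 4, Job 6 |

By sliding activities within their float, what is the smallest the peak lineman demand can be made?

5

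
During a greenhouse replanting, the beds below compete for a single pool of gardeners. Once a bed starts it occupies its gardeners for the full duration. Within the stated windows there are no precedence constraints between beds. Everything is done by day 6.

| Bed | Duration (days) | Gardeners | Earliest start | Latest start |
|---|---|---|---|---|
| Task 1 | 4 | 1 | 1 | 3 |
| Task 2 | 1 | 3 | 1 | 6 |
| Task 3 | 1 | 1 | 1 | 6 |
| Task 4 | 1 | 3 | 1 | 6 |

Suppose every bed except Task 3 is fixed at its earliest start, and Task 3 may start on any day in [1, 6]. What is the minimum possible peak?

Task 3@1: d1:8  d2:1  d3:1  d4:1  d5:0  d6:0 → peak 8
Task 3@2: d1:7  d2:2  d3:1  d4:1  d5:0  d6:0 → peak 7
Task 3@3: d1:7  d2:1  d3:2  d4:1  d5:0  d6:0 → peak 7
Task 3@4: d1:7  d2:1  d3:1  d4:2  d5:0  d6:0 → peak 7
Task 3@5: d1:7  d2:1  d3:1  d4:1  d5:1  d6:0 → peak 7
Task 3@6: d1:7  d2:1  d3:1  d4:1  d5:0  d6:1 → peak 7
Best is Task 3@2, peak 7.

7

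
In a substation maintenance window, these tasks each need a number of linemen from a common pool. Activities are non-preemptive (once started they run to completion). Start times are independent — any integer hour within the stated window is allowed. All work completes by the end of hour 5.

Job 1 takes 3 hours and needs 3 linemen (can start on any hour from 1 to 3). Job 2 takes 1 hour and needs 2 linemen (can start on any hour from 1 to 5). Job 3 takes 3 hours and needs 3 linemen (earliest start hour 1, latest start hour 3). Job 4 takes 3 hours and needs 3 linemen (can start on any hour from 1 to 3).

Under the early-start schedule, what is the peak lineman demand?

11

Early-start schedule: Job 1@1, Job 2@1, Job 3@1, Job 4@1.
Load per hour: hour 1: 11, hour 2: 9, hour 3: 9, hour 4: 0, hour 5: 0.
Peak is 11.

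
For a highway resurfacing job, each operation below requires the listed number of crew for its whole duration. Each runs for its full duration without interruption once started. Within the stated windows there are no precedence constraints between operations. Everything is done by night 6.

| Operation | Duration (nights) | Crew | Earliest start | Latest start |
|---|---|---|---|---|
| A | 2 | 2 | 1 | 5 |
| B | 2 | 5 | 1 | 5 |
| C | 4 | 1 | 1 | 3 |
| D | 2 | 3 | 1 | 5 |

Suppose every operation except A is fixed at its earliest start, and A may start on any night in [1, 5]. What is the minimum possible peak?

9

A@1: n1:11  n2:11  n3:1  n4:1  n5:0  n6:0 → peak 11
A@2: n1:9  n2:11  n3:3  n4:1  n5:0  n6:0 → peak 11
A@3: n1:9  n2:9  n3:3  n4:3  n5:0  n6:0 → peak 9
A@4: n1:9  n2:9  n3:1  n4:3  n5:2  n6:0 → peak 9
A@5: n1:9  n2:9  n3:1  n4:1  n5:2  n6:2 → peak 9
Best is A@3, peak 9.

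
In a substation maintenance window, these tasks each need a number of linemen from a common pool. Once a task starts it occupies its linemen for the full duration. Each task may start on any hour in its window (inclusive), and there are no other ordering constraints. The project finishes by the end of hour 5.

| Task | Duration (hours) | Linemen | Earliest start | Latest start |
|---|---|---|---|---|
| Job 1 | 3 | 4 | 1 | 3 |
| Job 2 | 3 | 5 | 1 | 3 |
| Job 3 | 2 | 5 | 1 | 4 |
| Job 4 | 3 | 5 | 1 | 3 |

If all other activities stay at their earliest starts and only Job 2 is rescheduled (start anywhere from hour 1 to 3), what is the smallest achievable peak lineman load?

14

Job 2@1: h1:19  h2:19  h3:14  h4:0  h5:0 → peak 19
Job 2@2: h1:14  h2:19  h3:14  h4:5  h5:0 → peak 19
Job 2@3: h1:14  h2:14  h3:14  h4:5  h5:5 → peak 14
Best is Job 2@3, peak 14.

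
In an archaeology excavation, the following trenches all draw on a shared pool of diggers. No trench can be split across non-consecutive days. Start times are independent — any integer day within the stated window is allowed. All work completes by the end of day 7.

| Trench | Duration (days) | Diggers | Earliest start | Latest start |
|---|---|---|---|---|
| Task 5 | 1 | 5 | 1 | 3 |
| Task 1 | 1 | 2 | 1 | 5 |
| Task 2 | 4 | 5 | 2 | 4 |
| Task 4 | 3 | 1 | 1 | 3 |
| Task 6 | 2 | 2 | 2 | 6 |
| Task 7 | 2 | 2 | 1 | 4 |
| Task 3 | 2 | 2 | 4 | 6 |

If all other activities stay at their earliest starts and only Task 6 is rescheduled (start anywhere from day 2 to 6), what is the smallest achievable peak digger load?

10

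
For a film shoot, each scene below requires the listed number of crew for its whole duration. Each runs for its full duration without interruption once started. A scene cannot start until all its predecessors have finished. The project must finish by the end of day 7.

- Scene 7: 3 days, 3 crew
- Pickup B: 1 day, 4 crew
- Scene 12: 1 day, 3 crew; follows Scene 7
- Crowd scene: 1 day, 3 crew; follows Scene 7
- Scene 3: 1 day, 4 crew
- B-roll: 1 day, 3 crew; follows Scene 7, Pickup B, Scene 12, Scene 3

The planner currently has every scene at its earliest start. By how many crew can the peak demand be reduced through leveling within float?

5

Early-start peak: d1:11  d2:3  d3:3  d4:6  d5:3  d6:0  d7:0 ⇒ 11.
Leveled (Scene 7@1, Pickup B@4, Scene 12@5, Crowd scene@5, Scene 3@6, B-roll@7): d1:3  d2:3  d3:3  d4:4  d5:6  d6:4  d7:3 ⇒ 6.
Reduction 11 − 6 = 5.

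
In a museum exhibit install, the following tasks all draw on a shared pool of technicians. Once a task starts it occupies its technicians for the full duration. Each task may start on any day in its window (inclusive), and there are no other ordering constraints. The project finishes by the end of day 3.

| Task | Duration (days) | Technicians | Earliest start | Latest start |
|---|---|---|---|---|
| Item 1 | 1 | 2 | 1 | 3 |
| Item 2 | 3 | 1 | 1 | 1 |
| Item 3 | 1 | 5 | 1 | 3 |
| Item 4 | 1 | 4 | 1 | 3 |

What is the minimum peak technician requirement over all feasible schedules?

6

Early-start (Item 1@1, Item 2@1, Item 3@1, Item 4@1) gives peak 12: d1:12  d2:1  d3:1.
Shift Item 3→2, Item 4→3.
Schedule Item 1@1, Item 2@1, Item 3@2, Item 4@3: d1:3  d2:6  d3:5 — peak 6.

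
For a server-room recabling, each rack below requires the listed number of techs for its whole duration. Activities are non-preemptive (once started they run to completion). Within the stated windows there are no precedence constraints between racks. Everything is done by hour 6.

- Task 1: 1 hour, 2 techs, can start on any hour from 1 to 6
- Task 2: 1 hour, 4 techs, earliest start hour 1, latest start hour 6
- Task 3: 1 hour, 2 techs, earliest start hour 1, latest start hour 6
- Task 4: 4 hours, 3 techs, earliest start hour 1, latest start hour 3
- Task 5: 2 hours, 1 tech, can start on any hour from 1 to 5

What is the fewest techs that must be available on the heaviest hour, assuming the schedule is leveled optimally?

Early-start (Task 1@1, Task 2@1, Task 3@1, Task 4@1, Task 5@1) gives peak 12: h1:12  h2:4  h3:3  h4:3  h5:0  h6:0.
Shift Task 2→2, Task 4→3, Task 5→3.
Schedule Task 1@1, Task 2@2, Task 3@1, Task 4@3, Task 5@3: h1:4  h2:4  h3:4  h4:4  h5:3  h6:3 — peak 4.
Total tech-hours = 22 over 6 hours ⇒ peak ≥ ⌈22/6⌉ = 4, so 4 is optimal.

4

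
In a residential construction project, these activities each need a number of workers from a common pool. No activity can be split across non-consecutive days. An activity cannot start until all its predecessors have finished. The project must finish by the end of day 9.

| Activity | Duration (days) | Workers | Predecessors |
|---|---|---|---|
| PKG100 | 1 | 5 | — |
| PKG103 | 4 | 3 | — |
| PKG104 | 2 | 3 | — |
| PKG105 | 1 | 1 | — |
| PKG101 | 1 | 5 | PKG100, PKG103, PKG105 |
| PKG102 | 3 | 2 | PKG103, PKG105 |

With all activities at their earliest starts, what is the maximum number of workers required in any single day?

12

Early-start schedule: PKG100@1, PKG103@1, PKG104@1, PKG105@1, PKG101@5, PKG102@5.
Load per day: day 1: 12, day 2: 6, day 3: 3, day 4: 3, day 5: 7, day 6: 2, day 7: 2, day 8: 0, day 9: 0.
Peak is 12.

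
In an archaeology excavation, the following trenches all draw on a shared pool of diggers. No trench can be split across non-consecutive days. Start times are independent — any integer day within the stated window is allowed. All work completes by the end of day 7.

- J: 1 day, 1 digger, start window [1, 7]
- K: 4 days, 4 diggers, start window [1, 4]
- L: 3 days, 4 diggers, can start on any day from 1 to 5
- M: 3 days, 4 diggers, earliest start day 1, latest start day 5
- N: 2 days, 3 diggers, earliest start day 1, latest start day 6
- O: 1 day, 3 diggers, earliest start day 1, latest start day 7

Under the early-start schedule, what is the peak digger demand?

Early-start schedule: J@1, K@1, L@1, M@1, N@1, O@1.
Load per day: day 1: 19, day 2: 15, day 3: 12, day 4: 4, day 5: 0, day 6: 0, day 7: 0.
Peak is 19.

19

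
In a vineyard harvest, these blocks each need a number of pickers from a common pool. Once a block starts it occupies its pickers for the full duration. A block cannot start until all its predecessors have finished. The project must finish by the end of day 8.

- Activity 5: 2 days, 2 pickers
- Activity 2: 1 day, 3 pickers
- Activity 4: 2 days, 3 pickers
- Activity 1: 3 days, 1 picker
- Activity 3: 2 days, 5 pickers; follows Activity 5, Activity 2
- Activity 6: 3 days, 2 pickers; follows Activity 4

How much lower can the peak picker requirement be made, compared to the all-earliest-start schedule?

4

Early-start peak: d1:9  d2:6  d3:8  d4:7  d5:2  d6:0  d7:0  d8:0 ⇒ 9.
Leveled (Activity 5@1, Activity 2@1, Activity 4@2, Activity 1@3, Activity 3@7, Activity 6@4): d1:5  d2:5  d3:4  d4:3  d5:3  d6:2  d7:5  d8:5 ⇒ 5.
Reduction 9 − 5 = 4.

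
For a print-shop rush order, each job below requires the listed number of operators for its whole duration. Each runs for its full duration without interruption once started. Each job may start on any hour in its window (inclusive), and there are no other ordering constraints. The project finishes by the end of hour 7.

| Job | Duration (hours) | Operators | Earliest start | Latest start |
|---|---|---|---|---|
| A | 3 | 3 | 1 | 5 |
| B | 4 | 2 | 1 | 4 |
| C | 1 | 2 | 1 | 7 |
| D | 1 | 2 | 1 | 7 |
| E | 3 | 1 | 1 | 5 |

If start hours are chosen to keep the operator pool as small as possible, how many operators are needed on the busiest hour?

Early-start (A@1, B@1, C@1, D@1, E@1) gives peak 10: h1:10  h2:6  h3:6  h4:2  h5:0  h6:0  h7:0.
Shift B→4, C→4, D→5.
Schedule A@1, B@4, C@4, D@5, E@1: h1:4  h2:4  h3:4  h4:4  h5:4  h6:2  h7:2 — peak 4.
Total operator-hours = 24 over 7 hours ⇒ peak ≥ ⌈24/7⌉ = 4, so 4 is optimal.

4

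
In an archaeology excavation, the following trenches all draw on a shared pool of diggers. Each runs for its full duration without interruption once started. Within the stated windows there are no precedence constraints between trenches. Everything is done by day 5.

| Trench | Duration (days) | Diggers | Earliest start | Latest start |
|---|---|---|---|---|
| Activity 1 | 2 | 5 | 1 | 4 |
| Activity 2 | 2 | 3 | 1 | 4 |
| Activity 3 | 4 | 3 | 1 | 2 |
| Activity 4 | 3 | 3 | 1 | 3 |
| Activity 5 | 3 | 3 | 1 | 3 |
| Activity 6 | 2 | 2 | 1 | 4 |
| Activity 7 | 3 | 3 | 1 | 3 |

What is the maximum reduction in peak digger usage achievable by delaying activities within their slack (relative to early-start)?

Early-start peak: d1:22  d2:22  d3:12  d4:3  d5:0 ⇒ 22.
Leveled (Activity 1@1, Activity 2@1, Activity 3@1, Activity 4@3, Activity 5@3, Activity 6@1, Activity 7@3): d1:13  d2:13  d3:12  d4:12  d5:9 ⇒ 13.
Reduction 22 − 13 = 9.

9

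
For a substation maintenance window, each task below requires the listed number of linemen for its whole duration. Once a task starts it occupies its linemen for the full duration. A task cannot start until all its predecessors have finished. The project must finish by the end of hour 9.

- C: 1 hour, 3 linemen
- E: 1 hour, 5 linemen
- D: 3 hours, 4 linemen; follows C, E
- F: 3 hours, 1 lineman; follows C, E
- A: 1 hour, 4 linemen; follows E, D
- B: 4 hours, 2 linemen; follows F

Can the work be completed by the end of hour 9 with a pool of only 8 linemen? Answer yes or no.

yes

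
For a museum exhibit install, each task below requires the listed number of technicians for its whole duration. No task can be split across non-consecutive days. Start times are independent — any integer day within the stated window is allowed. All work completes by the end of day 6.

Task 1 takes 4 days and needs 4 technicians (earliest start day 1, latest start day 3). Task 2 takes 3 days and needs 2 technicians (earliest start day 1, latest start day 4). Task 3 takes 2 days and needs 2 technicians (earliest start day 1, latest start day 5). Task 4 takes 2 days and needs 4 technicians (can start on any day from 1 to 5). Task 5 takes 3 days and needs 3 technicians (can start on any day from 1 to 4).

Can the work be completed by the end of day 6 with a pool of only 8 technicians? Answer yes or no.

yes

Schedule Task 1@1, Task 2@1, Task 3@1, Task 4@5, Task 5@4: d1:8  d2:8  d3:6  d4:7  d5:7  d6:7 — peak 8 ≤ 8.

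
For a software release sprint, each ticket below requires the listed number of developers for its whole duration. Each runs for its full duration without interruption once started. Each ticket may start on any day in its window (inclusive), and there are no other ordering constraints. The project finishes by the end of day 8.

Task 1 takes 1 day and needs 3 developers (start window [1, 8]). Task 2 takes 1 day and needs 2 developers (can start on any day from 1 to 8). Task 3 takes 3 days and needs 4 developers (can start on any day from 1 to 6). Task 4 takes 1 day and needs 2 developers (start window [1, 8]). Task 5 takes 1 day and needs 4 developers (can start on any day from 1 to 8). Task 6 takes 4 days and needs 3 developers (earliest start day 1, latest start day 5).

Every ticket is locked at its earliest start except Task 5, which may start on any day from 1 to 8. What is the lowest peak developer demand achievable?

Task 5@1: d1:18  d2:7  d3:7  d4:3  d5:0  d6:0  d7:0  d8:0 → peak 18
Task 5@2: d1:14  d2:11  d3:7  d4:3  d5:0  d6:0  d7:0  d8:0 → peak 14
Task 5@3: d1:14  d2:7  d3:11  d4:3  d5:0  d6:0  d7:0  d8:0 → peak 14
Task 5@4: d1:14  d2:7  d3:7  d4:7  d5:0  d6:0  d7:0  d8:0 → peak 14
Task 5@5: d1:14  d2:7  d3:7  d4:3  d5:4  d6:0  d7:0  d8:0 → peak 14
Task 5@6: d1:14  d2:7  d3:7  d4:3  d5:0  d6:4  d7:0  d8:0 → peak 14
Task 5@7: d1:14  d2:7  d3:7  d4:3  d5:0  d6:0  d7:4  d8:0 → peak 14
Task 5@8: d1:14  d2:7  d3:7  d4:3  d5:0  d6:0  d7:0  d8:4 → peak 14
Best is Task 5@2, peak 14.

14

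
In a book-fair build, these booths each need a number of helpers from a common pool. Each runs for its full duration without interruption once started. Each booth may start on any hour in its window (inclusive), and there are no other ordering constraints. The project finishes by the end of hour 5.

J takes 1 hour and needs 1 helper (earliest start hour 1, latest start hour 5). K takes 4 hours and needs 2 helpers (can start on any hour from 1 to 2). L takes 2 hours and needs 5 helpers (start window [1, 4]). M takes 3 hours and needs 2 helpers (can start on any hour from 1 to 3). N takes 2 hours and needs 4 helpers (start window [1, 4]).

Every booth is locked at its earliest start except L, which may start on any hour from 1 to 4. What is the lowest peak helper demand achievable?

9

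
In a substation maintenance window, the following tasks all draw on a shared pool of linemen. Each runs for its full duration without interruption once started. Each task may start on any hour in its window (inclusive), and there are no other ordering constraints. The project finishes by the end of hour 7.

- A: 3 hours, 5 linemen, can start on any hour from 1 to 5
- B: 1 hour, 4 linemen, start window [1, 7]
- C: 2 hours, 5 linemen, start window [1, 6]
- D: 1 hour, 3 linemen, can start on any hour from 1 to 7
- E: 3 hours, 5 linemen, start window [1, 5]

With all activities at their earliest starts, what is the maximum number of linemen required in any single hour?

22

Early-start schedule: A@1, B@1, C@1, D@1, E@1.
Load per hour: hour 1: 22, hour 2: 15, hour 3: 10, hour 4: 0, hour 5: 0, hour 6: 0, hour 7: 0.
Peak is 22.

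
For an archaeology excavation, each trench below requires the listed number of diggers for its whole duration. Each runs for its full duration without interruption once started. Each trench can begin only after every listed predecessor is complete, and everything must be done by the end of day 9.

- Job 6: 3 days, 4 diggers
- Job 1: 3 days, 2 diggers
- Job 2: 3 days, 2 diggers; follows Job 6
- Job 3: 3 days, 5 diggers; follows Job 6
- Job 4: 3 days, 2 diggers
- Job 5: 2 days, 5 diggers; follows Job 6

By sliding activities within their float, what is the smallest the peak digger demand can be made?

Early-start (Job 6@1, Job 1@1, Job 2@4, Job 3@4, Job 4@1, Job 5@4) gives peak 12: d1:8  d2:8  d3:8  d4:12  d5:12  d6:7  d7:0  d8:0  d9:0.
Shift Job 4→7, Job 5→7.
Schedule Job 6@1, Job 1@1, Job 2@4, Job 3@4, Job 4@7, Job 5@7: d1:6  d2:6  d3:6  d4:7  d5:7  d6:7  d7:7  d8:7  d9:2 — peak 7.
Total digger-days = 55 over 9 days ⇒ peak ≥ ⌈55/9⌉ = 7, so 7 is optimal.

7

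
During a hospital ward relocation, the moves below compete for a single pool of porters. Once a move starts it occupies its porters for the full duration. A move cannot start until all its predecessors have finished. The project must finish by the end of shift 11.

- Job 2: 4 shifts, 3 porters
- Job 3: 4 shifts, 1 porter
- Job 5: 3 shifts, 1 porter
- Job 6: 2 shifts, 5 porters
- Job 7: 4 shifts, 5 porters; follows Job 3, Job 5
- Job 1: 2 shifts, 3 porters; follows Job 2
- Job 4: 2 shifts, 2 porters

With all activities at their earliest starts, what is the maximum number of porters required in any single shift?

12

Early-start schedule: Job 2@1, Job 3@1, Job 5@1, Job 6@1, Job 7@5, Job 1@5, Job 4@1.
Load per shift: shift 1: 12, shift 2: 12, shift 3: 5, shift 4: 4, shift 5: 8, shift 6: 8, shift 7: 5, shift 8: 5, shift 9: 0, shift 10: 0, shift 11: 0.
Peak is 12.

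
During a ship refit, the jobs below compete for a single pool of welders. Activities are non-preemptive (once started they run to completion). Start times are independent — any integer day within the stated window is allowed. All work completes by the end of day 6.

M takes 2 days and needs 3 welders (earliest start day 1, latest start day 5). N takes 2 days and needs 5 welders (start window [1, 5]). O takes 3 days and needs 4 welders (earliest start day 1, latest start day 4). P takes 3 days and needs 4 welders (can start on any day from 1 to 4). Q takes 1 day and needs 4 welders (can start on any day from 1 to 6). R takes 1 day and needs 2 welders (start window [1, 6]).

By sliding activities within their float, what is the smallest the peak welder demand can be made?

Early-start (M@1, N@1, O@1, P@1, Q@1, R@1) gives peak 22: d1:22  d2:16  d3:8  d4:0  d5:0  d6:0.
Shift O→3, P→3, Q→6, R→6.
Schedule M@1, N@1, O@3, P@3, Q@6, R@6: d1:8  d2:8  d3:8  d4:8  d5:8  d6:6 — peak 8.
Total welder-days = 46 over 6 days ⇒ peak ≥ ⌈46/6⌉ = 8, so 8 is optimal.

8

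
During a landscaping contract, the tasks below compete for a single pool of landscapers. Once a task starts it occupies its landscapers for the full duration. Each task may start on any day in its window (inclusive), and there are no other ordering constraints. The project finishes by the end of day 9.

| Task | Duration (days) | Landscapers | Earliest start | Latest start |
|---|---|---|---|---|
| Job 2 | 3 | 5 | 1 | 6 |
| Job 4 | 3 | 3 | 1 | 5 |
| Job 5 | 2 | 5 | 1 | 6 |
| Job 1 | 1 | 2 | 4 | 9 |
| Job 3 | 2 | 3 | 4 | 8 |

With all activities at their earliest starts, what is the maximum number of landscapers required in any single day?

Early-start schedule: Job 2@1, Job 4@1, Job 5@1, Job 1@4, Job 3@4.
Load per day: day 1: 13, day 2: 13, day 3: 8, day 4: 5, day 5: 3, day 6: 0, day 7: 0, day 8: 0, day 9: 0.
Peak is 13.

13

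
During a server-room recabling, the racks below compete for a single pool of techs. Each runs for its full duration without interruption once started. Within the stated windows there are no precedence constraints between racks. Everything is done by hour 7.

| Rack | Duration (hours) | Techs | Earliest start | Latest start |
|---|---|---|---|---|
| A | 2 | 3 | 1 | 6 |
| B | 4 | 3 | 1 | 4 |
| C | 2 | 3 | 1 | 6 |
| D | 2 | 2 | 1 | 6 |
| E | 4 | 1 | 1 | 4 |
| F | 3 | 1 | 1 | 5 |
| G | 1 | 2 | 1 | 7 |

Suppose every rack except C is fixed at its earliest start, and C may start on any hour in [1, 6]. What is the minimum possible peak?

12

C@1: h1:15  h2:13  h3:5  h4:4  h5:0  h6:0  h7:0 → peak 15
C@2: h1:12  h2:13  h3:8  h4:4  h5:0  h6:0  h7:0 → peak 13
C@3: h1:12  h2:10  h3:8  h4:7  h5:0  h6:0  h7:0 → peak 12
C@4: h1:12  h2:10  h3:5  h4:7  h5:3  h6:0  h7:0 → peak 12
C@5: h1:12  h2:10  h3:5  h4:4  h5:3  h6:3  h7:0 → peak 12
C@6: h1:12  h2:10  h3:5  h4:4  h5:0  h6:3  h7:3 → peak 12
Best is C@3, peak 12.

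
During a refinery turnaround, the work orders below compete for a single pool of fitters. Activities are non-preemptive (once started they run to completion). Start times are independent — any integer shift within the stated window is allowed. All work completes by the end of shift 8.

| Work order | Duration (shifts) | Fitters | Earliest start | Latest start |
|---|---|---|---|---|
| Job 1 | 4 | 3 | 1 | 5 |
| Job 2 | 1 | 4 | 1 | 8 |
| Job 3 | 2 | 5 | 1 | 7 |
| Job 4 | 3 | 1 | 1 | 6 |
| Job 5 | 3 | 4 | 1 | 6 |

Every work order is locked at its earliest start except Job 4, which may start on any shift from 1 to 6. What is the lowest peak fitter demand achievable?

Job 4@1: s1:17  s2:13  s3:8  s4:3  s5:0  s6:0  s7:0  s8:0 → peak 17
Job 4@2: s1:16  s2:13  s3:8  s4:4  s5:0  s6:0  s7:0  s8:0 → peak 16
Job 4@3: s1:16  s2:12  s3:8  s4:4  s5:1  s6:0  s7:0  s8:0 → peak 16
Job 4@4: s1:16  s2:12  s3:7  s4:4  s5:1  s6:1  s7:0  s8:0 → peak 16
Job 4@5: s1:16  s2:12  s3:7  s4:3  s5:1  s6:1  s7:1  s8:0 → peak 16
Job 4@6: s1:16  s2:12  s3:7  s4:3  s5:0  s6:1  s7:1  s8:1 → peak 16
Best is Job 4@2, peak 16.

16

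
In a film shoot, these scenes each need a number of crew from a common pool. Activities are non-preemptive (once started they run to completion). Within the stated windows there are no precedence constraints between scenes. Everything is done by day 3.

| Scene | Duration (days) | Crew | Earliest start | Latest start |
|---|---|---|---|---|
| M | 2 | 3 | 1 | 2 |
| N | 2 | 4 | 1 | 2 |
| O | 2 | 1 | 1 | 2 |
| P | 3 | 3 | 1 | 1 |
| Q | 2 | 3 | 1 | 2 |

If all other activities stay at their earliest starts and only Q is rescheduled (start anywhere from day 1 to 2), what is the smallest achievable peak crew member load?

14

Q@1: d1:14  d2:14  d3:3 → peak 14
Q@2: d1:11  d2:14  d3:6 → peak 14
Best is Q@1, peak 14.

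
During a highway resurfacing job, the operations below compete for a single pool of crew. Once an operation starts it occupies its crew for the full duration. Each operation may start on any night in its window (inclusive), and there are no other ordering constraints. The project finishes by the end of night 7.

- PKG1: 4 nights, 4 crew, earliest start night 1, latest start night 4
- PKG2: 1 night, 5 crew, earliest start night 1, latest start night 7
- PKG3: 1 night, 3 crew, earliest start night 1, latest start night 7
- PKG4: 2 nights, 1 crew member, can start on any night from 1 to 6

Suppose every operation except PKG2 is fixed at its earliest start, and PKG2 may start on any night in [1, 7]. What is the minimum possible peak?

PKG2@1: n1:13  n2:5  n3:4  n4:4  n5:0  n6:0  n7:0 → peak 13
PKG2@2: n1:8  n2:10  n3:4  n4:4  n5:0  n6:0  n7:0 → peak 10
PKG2@3: n1:8  n2:5  n3:9  n4:4  n5:0  n6:0  n7:0 → peak 9
PKG2@4: n1:8  n2:5  n3:4  n4:9  n5:0  n6:0  n7:0 → peak 9
PKG2@5: n1:8  n2:5  n3:4  n4:4  n5:5  n6:0  n7:0 → peak 8
PKG2@6: n1:8  n2:5  n3:4  n4:4  n5:0  n6:5  n7:0 → peak 8
PKG2@7: n1:8  n2:5  n3:4  n4:4  n5:0  n6:0  n7:5 → peak 8
Best is PKG2@5, peak 8.

8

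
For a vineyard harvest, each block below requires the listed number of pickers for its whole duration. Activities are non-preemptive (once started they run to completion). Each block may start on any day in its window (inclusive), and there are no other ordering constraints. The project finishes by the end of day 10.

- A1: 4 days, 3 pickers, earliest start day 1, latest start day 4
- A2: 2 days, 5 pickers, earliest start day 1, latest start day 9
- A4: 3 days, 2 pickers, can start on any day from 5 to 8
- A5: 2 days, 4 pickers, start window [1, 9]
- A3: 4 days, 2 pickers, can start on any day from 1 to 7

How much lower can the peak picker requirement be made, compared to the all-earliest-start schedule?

8

Early-start peak: d1:14  d2:14  d3:5  d4:5  d5:2  d6:2  d7:2  d8:0  d9:0  d10:0 ⇒ 14.
Leveled (A1@1, A2@5, A4@7, A5@7, A3@1): d1:5  d2:5  d3:5  d4:5  d5:5  d6:5  d7:6  d8:6  d9:2  d10:0 ⇒ 6.
Reduction 14 − 6 = 8.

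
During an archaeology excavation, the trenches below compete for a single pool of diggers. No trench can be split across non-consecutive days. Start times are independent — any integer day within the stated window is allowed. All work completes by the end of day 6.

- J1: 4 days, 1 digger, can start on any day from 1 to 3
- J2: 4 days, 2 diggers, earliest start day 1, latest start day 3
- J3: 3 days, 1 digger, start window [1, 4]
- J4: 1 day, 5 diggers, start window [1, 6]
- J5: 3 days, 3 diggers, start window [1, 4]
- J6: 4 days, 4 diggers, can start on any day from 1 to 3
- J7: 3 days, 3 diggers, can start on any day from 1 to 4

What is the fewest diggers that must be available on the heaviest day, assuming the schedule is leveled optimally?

Early-start (J1@1, J2@1, J3@1, J4@1, J5@1, J6@1, J7@1) gives peak 19: d1:19  d2:14  d3:14  d4:7  d5:0  d6:0.
Shift J4→5, J7→4.
Schedule J1@1, J2@1, J3@1, J4@5, J5@1, J6@1, J7@4: d1:11  d2:11  d3:11  d4:10  d5:8  d6:3 — peak 11.

11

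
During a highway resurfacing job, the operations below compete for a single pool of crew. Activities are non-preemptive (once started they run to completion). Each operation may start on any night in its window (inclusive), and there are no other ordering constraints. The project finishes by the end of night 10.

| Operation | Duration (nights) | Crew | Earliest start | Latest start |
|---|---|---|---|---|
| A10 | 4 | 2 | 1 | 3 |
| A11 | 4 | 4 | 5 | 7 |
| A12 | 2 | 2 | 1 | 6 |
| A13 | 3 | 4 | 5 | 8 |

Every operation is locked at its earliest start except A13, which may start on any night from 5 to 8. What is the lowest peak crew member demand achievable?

8

A13@5: n1:4  n2:4  n3:2  n4:2  n5:8  n6:8  n7:8  n8:4  n9:0  n10:0 → peak 8
A13@6: n1:4  n2:4  n3:2  n4:2  n5:4  n6:8  n7:8  n8:8  n9:0  n10:0 → peak 8
A13@7: n1:4  n2:4  n3:2  n4:2  n5:4  n6:4  n7:8  n8:8  n9:4  n10:0 → peak 8
A13@8: n1:4  n2:4  n3:2  n4:2  n5:4  n6:4  n7:4  n8:8  n9:4  n10:4 → peak 8
Best is A13@5, peak 8.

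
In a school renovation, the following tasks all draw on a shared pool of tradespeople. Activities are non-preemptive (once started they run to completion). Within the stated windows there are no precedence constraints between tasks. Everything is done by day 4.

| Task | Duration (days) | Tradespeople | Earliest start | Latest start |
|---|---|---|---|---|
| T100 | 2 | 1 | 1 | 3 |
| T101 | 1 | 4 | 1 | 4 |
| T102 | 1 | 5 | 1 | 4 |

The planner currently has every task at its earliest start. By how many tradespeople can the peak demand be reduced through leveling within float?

Early-start peak: d1:10  d2:1  d3:0  d4:0 ⇒ 10.
Leveled (T100@1, T101@1, T102@3): d1:5  d2:1  d3:5  d4:0 ⇒ 5.
Reduction 10 − 5 = 5.

5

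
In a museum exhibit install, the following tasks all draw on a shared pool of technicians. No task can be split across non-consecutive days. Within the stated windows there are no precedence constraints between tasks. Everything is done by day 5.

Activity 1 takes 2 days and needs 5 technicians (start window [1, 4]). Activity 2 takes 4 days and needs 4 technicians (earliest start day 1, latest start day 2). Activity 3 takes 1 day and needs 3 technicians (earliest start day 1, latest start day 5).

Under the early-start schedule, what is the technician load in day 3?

At early start, day 3 has: Activity 2.
Demand: 4 = 4.

4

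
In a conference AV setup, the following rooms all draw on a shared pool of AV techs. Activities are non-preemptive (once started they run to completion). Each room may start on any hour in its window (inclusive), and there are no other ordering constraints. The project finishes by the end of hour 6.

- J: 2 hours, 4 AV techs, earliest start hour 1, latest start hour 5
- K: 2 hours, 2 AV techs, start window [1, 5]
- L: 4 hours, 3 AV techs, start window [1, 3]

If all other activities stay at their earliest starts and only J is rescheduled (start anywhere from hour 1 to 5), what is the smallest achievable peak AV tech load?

J@1: h1:9  h2:9  h3:3  h4:3  h5:0  h6:0 → peak 9
J@2: h1:5  h2:9  h3:7  h4:3  h5:0  h6:0 → peak 9
J@3: h1:5  h2:5  h3:7  h4:7  h5:0  h6:0 → peak 7
J@4: h1:5  h2:5  h3:3  h4:7  h5:4  h6:0 → peak 7
J@5: h1:5  h2:5  h3:3  h4:3  h5:4  h6:4 → peak 5
Best is J@5, peak 5.

5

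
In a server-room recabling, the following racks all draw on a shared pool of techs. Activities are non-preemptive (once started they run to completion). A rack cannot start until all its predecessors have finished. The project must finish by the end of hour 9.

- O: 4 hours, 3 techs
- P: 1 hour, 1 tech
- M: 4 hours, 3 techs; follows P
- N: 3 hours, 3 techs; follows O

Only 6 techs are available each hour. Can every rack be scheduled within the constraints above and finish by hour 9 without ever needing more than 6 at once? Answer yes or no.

Schedule O@1, P@1, M@2, N@5: h1:4  h2:6  h3:6  h4:6  h5:6  h6:3  h7:3  h8:0  h9:0 — peak 6 ≤ 6.

yes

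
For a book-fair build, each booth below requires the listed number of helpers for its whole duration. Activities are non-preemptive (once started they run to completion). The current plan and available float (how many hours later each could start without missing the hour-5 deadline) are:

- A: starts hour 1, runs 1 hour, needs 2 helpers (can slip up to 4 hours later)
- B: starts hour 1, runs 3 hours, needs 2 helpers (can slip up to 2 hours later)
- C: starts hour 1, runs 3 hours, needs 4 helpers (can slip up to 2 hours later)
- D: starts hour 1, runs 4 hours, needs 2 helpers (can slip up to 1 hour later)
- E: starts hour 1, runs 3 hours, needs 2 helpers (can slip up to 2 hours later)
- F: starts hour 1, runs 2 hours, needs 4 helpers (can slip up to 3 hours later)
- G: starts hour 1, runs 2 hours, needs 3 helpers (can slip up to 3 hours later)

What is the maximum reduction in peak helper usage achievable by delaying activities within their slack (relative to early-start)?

Early-start peak: h1:19  h2:17  h3:10  h4:2  h5:0 ⇒ 19.
Leveled (A@1, B@1, C@1, D@2, E@1, F@4, G@4): h1:10  h2:10  h3:10  h4:9  h5:9 ⇒ 10.
Reduction 19 − 10 = 9.

9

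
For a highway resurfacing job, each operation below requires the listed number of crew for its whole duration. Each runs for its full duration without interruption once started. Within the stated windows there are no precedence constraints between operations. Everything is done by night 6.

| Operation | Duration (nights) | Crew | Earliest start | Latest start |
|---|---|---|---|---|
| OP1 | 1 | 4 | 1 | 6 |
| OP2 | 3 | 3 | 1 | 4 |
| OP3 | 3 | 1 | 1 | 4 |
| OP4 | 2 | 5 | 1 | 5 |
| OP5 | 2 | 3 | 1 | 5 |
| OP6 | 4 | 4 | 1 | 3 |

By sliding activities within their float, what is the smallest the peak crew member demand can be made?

Early-start (OP1@1, OP2@1, OP3@1, OP4@1, OP5@1, OP6@1) gives peak 20: n1:20  n2:16  n3:8  n4:4  n5:0  n6:0.
Shift OP2→2, OP3→2, OP4→5, OP5→5.
Schedule OP1@1, OP2@2, OP3@2, OP4@5, OP5@5, OP6@1: n1:8  n2:8  n3:8  n4:8  n5:8  n6:8 — peak 8.
Total crew member-nights = 48 over 6 nights ⇒ peak ≥ ⌈48/6⌉ = 8, so 8 is optimal.

8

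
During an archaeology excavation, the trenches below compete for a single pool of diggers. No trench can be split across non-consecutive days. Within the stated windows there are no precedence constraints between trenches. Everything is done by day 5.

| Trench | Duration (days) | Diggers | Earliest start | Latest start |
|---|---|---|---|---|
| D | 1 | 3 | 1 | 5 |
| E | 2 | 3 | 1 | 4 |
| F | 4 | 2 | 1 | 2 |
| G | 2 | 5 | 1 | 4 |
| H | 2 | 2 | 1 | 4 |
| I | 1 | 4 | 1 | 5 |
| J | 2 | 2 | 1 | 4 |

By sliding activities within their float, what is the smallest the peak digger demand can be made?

Early-start (D@1, E@1, F@1, G@1, H@1, I@1, J@1) gives peak 21: d1:21  d2:14  d3:2  d4:2  d5:0.
Shift G→3, H→2, I→5, J→4.
Schedule D@1, E@1, F@1, G@3, H@2, I@5, J@4: d1:8  d2:7  d3:9  d4:9  d5:6 — peak 9.

9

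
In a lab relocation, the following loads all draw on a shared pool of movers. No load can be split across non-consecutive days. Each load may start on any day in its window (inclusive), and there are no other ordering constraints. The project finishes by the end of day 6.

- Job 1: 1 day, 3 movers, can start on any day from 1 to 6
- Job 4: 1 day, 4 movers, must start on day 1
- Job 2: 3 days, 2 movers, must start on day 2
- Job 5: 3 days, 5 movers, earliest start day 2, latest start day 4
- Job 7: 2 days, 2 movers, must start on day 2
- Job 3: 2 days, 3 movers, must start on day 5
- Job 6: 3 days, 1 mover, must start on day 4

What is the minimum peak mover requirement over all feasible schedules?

9

Schedule Job 1@1, Job 4@1, Job 2@2, Job 5@2, Job 7@2, Job 3@5, Job 6@4: d1:7  d2:9  d3:9  d4:8  d5:4  d6:4 — peak 9.
No arrangement of the 18 feasible schedules does better.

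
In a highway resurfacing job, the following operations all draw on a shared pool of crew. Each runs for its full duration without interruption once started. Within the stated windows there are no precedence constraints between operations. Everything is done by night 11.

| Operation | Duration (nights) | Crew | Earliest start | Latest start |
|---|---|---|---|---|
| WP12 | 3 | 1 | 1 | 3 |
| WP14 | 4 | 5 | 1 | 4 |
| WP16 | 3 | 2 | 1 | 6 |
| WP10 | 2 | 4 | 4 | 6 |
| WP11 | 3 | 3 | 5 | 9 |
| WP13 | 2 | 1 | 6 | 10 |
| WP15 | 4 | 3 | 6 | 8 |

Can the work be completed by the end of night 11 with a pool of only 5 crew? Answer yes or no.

Total crew member-nights = 60; over 11 nights the average is 60/11 > 5, so some night must exceed 5.

no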